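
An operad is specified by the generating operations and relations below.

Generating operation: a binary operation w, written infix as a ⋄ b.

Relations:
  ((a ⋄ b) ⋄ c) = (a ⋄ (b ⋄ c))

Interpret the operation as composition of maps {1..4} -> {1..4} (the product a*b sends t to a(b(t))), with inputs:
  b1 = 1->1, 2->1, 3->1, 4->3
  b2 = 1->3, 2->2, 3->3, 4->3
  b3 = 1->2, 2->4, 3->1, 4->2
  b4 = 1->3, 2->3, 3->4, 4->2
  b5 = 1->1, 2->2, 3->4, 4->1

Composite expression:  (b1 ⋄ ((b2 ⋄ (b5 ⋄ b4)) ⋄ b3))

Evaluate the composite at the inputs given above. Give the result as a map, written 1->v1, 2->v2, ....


(b5 ⋄ b4) = 1->4, 2->4, 3->1, 4->2
(b2 ⋄ (b5 ⋄ b4)) = 1->3, 2->3, 3->3, 4->2
((b2 ⋄ (b5 ⋄ b4)) ⋄ b3) = 1->3, 2->2, 3->3, 4->3
(b1 ⋄ ((b2 ⋄ (b5 ⋄ b4)) ⋄ b3)) = 1->1, 2->1, 3->1, 4->1

1->1, 2->1, 3->1, 4->1


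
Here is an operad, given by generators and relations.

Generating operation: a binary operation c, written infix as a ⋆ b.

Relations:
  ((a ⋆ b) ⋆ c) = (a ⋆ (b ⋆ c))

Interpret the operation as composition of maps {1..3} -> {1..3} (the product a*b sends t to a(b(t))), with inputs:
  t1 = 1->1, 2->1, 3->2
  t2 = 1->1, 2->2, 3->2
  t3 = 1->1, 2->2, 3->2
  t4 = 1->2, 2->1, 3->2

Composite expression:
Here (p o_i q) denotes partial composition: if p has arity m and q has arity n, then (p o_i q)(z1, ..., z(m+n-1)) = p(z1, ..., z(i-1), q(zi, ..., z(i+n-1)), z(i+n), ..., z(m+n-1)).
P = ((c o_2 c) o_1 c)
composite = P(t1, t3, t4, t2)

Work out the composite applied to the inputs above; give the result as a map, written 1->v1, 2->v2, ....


1->1, 2->1, 3->1

(t1 ⋆ t3) = 1->1, 2->1, 3->1
(t4 ⋆ t2) = 1->2, 2->1, 3->1
((t1 ⋆ t3) ⋆ (t4 ⋆ t2)) = 1->1, 2->1, 3->1


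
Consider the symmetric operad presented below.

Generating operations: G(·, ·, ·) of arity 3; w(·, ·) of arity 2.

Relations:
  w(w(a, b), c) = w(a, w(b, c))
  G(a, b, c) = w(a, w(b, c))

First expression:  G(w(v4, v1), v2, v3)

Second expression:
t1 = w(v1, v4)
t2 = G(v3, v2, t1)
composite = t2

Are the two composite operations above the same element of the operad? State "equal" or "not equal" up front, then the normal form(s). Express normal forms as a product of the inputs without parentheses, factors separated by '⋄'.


not equal — first v4 ⋄ v1 ⋄ v2 ⋄ v3, second v3 ⋄ v2 ⋄ v1 ⋄ v4

Normal form of the first expression: v4 ⋄ v1 ⋄ v2 ⋄ v3
Normal form of the second expression: v3 ⋄ v2 ⋄ v1 ⋄ v4
No match — not equal.


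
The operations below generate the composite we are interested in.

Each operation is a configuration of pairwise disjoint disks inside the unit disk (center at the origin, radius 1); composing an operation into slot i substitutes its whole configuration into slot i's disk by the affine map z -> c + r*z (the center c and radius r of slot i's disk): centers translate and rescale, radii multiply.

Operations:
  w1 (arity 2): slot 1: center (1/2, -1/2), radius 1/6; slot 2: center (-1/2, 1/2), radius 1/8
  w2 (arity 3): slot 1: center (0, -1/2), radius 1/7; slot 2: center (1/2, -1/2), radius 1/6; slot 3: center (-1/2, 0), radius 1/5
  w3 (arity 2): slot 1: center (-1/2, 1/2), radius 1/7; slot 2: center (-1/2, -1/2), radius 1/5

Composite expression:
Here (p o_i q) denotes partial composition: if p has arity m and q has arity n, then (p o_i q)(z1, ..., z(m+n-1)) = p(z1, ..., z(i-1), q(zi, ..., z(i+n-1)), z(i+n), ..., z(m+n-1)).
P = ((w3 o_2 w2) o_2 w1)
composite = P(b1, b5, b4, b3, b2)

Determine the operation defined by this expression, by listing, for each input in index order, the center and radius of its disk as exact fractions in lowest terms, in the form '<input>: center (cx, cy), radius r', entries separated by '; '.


b1: center (-1/2, 1/2), radius 1/7; b2: center (-3/5, -1/2), radius 1/25; b3: center (-2/5, -3/5), radius 1/30; b4: center (-18/35, -41/70), radius 1/280; b5: center (-17/35, -43/70), radius 1/210

Each b-disk chains the slot maps above it in w3; radii multiply.
b1 passes through 1 substitution, ending at center (-1/2, 1/2), radius 1/7
b5 passes through 3 substitutions, ending at center (-17/35, -43/70), radius 1/210
b4 passes through 3 substitutions, ending at center (-18/35, -41/70), radius 1/280
b3 passes through 2 substitutions, ending at center (-2/5, -3/5), radius 1/30
b2 passes through 2 substitutions, ending at center (-3/5, -1/2), radius 1/25


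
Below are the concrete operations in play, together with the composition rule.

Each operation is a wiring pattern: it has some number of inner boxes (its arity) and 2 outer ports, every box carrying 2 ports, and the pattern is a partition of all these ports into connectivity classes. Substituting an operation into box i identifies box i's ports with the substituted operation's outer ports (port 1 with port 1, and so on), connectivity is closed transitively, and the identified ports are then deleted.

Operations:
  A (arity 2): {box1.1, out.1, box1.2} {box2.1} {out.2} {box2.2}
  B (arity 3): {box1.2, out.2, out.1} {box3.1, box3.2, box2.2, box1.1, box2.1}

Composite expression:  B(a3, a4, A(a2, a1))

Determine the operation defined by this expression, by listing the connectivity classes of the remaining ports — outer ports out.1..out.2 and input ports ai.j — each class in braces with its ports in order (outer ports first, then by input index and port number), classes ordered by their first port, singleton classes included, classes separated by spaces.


{out.1, out.2, a3.2} {a1.1} {a1.2} {a2.1, a2.2, a3.1, a4.1, a4.2}

Substituting into B glues patterns; closure does the rest.
A over (a2, a1) gives {out.1, a2.1, a2.2} {out.2} {a1.1} {a1.2}, out.j being that stage's outer ports
B over (a3, a4, a2, a1) gives {out.1, out.2, a3.2} {a1.1} {a1.2} {a2.1, a2.2, a3.1, a4.1, a4.2}, out.j being that stage's outer ports


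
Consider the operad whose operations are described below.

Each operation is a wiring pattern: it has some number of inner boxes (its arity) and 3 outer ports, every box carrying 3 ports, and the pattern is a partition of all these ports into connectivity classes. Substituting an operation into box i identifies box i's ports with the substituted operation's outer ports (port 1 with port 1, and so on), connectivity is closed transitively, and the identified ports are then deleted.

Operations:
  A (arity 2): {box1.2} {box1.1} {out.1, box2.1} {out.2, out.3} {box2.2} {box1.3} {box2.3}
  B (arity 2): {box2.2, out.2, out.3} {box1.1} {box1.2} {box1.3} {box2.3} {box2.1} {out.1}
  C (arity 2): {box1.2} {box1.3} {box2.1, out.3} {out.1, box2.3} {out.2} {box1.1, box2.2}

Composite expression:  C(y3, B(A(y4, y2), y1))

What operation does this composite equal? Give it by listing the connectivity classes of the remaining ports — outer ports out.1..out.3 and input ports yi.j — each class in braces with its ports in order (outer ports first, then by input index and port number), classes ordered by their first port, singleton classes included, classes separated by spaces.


{out.1, y1.2, y3.1} {out.2} {out.3} {y1.1} {y1.3} {y2.1} {y2.2} {y2.3} {y3.2} {y3.3} {y4.1} {y4.2} {y4.3}

Reachability decides: close wires over C-identified ports.
A over (y4, y2) gives {out.1, y2.1} {out.2, out.3} {y2.2} {y2.3} {y4.1} {y4.2} {y4.3}, out.j being that stage's outer ports
B over (y4, y2, y1) gives {out.1} {out.2, out.3, y1.2} {y1.1} {y1.3} {y2.1} {y2.2} {y2.3} {y4.1} {y4.2} {y4.3}, out.j being that stage's outer ports
C over (y3, y4, y2, y1) gives {out.1, y1.2, y3.1} {out.2} {out.3} {y1.1} {y1.3} {y2.1} {y2.2} {y2.3} {y3.2} {y3.3} {y4.1} {y4.2} {y4.3}, out.j being that stage's outer ports


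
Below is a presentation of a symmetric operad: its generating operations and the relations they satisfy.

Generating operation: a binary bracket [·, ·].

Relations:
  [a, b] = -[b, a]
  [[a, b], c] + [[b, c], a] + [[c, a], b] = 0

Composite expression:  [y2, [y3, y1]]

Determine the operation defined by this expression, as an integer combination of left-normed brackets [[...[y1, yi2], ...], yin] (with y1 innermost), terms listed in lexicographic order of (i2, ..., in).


Antisymmetry and Jacobi reduce to y1-anchored left-normed brackets.
Composite bracket: [y2, [y3, y1]]
Under [a, b] = ab - ba we get 4 signed associative words (2^2 = 4).
The y1-initial words carry the normal form:
  word y1y3y2 has sign +1, contributing +[[y1, y3], y2]

[[y1, y3], y2]


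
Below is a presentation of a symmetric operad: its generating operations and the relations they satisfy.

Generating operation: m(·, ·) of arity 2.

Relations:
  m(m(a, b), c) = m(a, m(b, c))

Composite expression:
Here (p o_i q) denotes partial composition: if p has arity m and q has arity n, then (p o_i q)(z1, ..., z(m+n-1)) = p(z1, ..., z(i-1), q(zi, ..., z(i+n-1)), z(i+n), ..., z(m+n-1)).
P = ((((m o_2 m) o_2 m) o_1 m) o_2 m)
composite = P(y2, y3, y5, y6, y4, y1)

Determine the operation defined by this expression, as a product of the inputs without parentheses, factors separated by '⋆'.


y2 ⋆ y3 ⋆ y5 ⋆ y6 ⋆ y4 ⋆ y1

Associativity of m dissolves the nesting; only the y-input order survives.
m(y3, y5) reduces to y3 ⋆ y5
m(y2, m(y3, y5)) reduces to y2 ⋆ y3 ⋆ y5
m(y6, y4) reduces to y6 ⋆ y4
m(m(y6, y4), y1) reduces to y6 ⋆ y4 ⋆ y1
m(m(y2, m(y3, y5)), m(m(y6, y4), y1)) reduces to y2 ⋆ y3 ⋆ y5 ⋆ y6 ⋆ y4 ⋆ y1


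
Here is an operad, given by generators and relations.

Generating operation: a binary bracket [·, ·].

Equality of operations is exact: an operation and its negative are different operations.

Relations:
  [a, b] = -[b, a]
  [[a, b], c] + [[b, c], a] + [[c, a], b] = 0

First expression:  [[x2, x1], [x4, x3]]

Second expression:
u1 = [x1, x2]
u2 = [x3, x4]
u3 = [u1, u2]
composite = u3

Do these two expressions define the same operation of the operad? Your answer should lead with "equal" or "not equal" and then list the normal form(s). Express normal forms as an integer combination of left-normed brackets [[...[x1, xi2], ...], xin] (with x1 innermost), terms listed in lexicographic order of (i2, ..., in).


The first expression, normalized: [[[x1, x2], x3], x4] - [[[x1, x2], x4], x3]
The second expression, normalized: [[[x1, x2], x3], x4] - [[[x1, x2], x4], x3]
Same normal form: equal.

equal: each reduces to [[[x1, x2], x3], x4] - [[[x1, x2], x4], x3]


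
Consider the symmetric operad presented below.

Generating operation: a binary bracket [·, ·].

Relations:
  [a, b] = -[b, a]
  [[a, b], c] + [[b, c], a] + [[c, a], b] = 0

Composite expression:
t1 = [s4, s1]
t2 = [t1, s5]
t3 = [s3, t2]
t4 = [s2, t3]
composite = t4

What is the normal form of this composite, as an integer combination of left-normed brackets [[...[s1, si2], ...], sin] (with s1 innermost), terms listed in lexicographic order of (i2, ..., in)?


-[[[[s1, s4], s5], s3], s2]

Left-normed coefficients sit on the s1-initial expansion words.
Composite bracket: [s2, [s3, [[s4, s1], s5]]]
Each bracket splits as ab - ba, giving 16 signed words (2^4 = 16).
Coefficients come from the s1-initial words:
  sign of s1s4s5s3s2 is -1, so it contributes -[[[[s1, s4], s5], s3], s2]


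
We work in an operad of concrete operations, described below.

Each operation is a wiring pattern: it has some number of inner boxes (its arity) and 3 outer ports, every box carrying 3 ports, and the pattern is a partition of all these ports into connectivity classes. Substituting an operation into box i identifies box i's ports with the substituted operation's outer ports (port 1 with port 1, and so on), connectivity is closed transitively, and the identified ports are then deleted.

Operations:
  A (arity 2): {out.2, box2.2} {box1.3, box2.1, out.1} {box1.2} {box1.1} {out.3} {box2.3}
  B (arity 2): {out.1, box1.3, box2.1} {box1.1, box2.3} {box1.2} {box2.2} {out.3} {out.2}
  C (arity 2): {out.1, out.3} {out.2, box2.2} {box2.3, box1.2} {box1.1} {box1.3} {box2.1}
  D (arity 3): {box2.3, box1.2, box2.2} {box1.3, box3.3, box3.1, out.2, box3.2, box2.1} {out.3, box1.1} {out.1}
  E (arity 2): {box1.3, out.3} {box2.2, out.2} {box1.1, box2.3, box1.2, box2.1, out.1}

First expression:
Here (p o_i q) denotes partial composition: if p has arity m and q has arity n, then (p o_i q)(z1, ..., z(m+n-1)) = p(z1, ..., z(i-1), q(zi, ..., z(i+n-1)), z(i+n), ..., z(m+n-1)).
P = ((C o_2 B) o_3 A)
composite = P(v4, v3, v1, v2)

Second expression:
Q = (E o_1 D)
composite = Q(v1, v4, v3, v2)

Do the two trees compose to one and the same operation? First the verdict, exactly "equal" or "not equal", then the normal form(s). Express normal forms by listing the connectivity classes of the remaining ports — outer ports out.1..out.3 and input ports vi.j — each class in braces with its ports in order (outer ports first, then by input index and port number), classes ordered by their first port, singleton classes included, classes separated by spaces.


not equal: they reduce to {out.1, out.3} {out.2} {v1.1} {v1.2} {v1.3, v2.1, v3.3} {v2.2} {v2.3} {v3.1} {v3.2} {v4.1} {v4.2} {v4.3} and {out.1, v1.3, v2.1, v2.3, v3.1, v3.2, v3.3, v4.1} {out.2, v2.2} {out.3, v1.1} {v1.2, v4.2, v4.3}

Reducing the first expression gives {out.1, out.3} {out.2} {v1.1} {v1.2} {v1.3, v2.1, v3.3} {v2.2} {v2.3} {v3.1} {v3.2} {v4.1} {v4.2} {v4.3}
Reducing the second expression gives {out.1, v1.3, v2.1, v2.3, v3.1, v3.2, v3.3, v4.1} {out.2, v2.2} {out.3, v1.1} {v1.2, v4.2, v4.3}
The forms do not match — not equal.


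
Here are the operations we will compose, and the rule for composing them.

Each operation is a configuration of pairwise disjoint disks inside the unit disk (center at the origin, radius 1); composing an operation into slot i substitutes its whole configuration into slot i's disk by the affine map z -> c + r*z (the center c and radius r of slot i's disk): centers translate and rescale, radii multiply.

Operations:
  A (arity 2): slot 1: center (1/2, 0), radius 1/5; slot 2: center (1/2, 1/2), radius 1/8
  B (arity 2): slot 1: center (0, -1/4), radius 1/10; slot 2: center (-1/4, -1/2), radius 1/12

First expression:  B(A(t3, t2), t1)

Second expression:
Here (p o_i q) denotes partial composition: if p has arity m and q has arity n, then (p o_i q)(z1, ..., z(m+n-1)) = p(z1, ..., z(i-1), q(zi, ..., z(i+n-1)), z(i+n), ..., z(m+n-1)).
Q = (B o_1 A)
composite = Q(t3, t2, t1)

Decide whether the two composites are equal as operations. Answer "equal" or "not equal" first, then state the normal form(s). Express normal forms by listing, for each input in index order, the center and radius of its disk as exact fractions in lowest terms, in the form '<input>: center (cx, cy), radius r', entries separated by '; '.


equal: each reduces to t1: center (-1/4, -1/2), radius 1/12; t2: center (1/20, -1/5), radius 1/80; t3: center (1/20, -1/4), radius 1/50

The first expression reduces to t1: center (-1/4, -1/2), radius 1/12; t2: center (1/20, -1/5), radius 1/80; t3: center (1/20, -1/4), radius 1/50
The second expression reduces to t1: center (-1/4, -1/2), radius 1/12; t2: center (1/20, -1/5), radius 1/80; t3: center (1/20, -1/4), radius 1/50
Same normal form: equal.


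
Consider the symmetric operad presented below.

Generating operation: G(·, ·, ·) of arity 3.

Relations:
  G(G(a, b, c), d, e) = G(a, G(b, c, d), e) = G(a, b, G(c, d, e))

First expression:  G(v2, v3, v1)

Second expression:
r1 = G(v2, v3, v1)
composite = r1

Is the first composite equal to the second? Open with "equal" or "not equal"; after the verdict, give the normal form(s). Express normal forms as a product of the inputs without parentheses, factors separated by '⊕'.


Reducing the first expression gives v2 ⊕ v3 ⊕ v1
Reducing the second expression gives v2 ⊕ v3 ⊕ v1
Both agree, so they are equal.

equal: each reduces to v2 ⊕ v3 ⊕ v1


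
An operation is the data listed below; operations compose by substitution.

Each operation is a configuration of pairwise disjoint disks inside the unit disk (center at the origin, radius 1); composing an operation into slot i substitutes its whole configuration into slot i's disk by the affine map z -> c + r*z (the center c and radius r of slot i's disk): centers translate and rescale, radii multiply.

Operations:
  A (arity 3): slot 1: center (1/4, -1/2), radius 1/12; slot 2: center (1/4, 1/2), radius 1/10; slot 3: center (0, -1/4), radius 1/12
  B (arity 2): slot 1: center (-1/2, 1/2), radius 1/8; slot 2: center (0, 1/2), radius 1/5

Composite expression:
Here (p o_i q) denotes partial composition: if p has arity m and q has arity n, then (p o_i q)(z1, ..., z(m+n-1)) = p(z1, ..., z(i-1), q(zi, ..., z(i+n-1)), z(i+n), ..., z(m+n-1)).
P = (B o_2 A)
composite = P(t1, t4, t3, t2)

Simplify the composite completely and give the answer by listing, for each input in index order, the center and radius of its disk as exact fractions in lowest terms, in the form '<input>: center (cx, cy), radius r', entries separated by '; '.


t1: center (-1/2, 1/2), radius 1/8; t2: center (0, 9/20), radius 1/60; t3: center (1/20, 3/5), radius 1/50; t4: center (1/20, 2/5), radius 1/60

Nesting under B composes maps z -> c + r*z down each t-path.
tracing t1 down its 1-map path: center (-1/2, 1/2), radius 1/8
tracing t4 down its 2-map path: center (1/20, 2/5), radius 1/60
tracing t3 down its 2-map path: center (1/20, 3/5), radius 1/50
tracing t2 down its 2-map path: center (0, 9/20), radius 1/60


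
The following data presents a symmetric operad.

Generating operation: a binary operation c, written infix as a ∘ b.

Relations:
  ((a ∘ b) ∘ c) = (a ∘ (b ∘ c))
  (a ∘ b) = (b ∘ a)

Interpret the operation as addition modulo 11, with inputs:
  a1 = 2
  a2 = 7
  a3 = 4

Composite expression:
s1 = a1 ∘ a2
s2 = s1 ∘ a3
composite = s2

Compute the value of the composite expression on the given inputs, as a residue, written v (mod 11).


2 (mod 11)

(a1 ∘ a2) = 9
((a1 ∘ a2) ∘ a3) = 2


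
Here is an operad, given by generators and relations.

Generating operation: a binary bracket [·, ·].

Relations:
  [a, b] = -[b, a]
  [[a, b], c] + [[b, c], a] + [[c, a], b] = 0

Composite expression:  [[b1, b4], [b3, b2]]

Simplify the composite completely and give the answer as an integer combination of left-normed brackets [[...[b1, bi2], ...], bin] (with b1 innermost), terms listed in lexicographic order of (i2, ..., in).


Expand each bracket as ab - ba; the b1-initial words give the coefficients.
Composite bracket: [[b1, b4], [b3, b2]]
Each bracket splits as ab - ba, giving 8 signed words (2^3 = 8).
Coefficients come from the b1-initial words:
  sign of b1b4b2b3 is -1, so it contributes -[[[b1, b4], b2], b3]
  sign of b1b4b3b2 is +1, so it contributes +[[[b1, b4], b3], b2]

-[[[b1, b4], b2], b3] + [[[b1, b4], b3], b2]


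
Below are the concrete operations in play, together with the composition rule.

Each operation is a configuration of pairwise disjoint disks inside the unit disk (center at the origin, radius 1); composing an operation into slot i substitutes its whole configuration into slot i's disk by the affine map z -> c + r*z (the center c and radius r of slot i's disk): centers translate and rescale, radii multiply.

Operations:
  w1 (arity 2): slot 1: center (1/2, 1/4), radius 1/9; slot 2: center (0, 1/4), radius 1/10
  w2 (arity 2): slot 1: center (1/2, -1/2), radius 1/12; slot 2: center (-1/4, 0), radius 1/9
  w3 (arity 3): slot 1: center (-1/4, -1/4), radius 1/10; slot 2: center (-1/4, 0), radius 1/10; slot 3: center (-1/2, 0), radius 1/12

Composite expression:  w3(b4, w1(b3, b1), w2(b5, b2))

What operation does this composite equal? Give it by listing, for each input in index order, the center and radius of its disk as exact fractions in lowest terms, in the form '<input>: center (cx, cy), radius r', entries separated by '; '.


Follow each b-input down from w3: c' goes to c + r*c', radius to r*r'.
input b4: composing its 1 substitution step yields center (-1/4, -1/4), radius 1/10
input b3: composing its 2 substitution steps yields center (-1/5, 1/40), radius 1/90
input b1: composing its 2 substitution steps yields center (-1/4, 1/40), radius 1/100
input b5: composing its 2 substitution steps yields center (-11/24, -1/24), radius 1/144
input b2: composing its 2 substitution steps yields center (-25/48, 0), radius 1/108

b1: center (-1/4, 1/40), radius 1/100; b2: center (-25/48, 0), radius 1/108; b3: center (-1/5, 1/40), radius 1/90; b4: center (-1/4, -1/4), radius 1/10; b5: center (-11/24, -1/24), radius 1/144


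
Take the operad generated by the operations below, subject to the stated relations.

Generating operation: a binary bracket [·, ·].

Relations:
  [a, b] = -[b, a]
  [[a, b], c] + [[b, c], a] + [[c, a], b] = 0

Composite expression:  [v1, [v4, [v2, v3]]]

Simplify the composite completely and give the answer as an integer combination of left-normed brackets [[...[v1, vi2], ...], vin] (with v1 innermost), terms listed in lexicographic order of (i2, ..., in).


-[[[v1, v2], v3], v4] + [[[v1, v3], v2], v4] + [[[v1, v4], v2], v3] - [[[v1, v4], v3], v2]

Skip Jacobi rewriting: expand, keep v1-initial words, read off terms.
Composite bracket: [v1, [v4, [v2, v3]]]
Each bracket splits as ab - ba, giving 8 signed words (2^3 = 8).
Only words starting with v1 matter:
  v1v2v3v4 (sign -1) contributes -[[[v1, v2], v3], v4]
  v1v3v2v4 (sign +1) contributes +[[[v1, v3], v2], v4]
  v1v4v2v3 (sign +1) contributes +[[[v1, v4], v2], v3]
  v1v4v3v2 (sign -1) contributes -[[[v1, v4], v3], v2]


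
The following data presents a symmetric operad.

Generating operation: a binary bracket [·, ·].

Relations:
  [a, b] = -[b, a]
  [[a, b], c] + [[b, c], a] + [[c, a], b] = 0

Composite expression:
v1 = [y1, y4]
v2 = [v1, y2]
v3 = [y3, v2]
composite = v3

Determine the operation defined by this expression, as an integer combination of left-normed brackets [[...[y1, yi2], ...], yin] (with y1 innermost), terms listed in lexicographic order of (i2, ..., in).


-[[[y1, y4], y2], y3]

In the tensor algebra, words opening y1 carry the y1-anchored form.
Composite bracket: [y3, [[y1, y4], y2]]
Under [a, b] = ab - ba we get 8 signed associative words (2^3 = 8).
Keep just the words that open with y1:
  y1y4y2y3 appears with sign -1, giving the term -[[[y1, y4], y2], y3]


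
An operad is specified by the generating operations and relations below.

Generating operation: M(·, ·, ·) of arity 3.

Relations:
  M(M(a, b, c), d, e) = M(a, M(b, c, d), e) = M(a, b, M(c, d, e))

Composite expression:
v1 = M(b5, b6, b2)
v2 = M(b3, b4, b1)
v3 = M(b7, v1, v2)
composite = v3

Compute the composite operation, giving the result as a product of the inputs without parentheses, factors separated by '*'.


Key point: M is associative — brackets drop, the b-order remains.
M(b5, b6, b2) reduces to b5 * b6 * b2
M(b3, b4, b1) reduces to b3 * b4 * b1
M(b7, M(b5, b6, b2), M(b3, b4, b1)) reduces to b7 * b5 * b6 * b2 * b3 * b4 * b1

b7 * b5 * b6 * b2 * b3 * b4 * b1


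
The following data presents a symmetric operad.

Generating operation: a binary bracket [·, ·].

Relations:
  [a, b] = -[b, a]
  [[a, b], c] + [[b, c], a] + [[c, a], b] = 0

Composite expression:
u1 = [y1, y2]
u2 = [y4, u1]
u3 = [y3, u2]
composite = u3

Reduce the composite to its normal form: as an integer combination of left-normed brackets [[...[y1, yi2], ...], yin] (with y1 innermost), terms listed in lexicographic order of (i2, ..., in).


[[[y1, y2], y4], y3]


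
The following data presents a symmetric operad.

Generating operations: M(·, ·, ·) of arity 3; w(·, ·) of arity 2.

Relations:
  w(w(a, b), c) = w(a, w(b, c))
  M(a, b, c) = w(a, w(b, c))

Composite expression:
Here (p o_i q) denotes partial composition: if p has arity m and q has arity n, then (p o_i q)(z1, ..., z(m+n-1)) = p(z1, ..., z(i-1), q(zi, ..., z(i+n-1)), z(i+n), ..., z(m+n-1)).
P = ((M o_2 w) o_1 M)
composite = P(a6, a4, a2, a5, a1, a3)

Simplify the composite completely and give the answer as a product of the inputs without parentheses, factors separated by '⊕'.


a6 ⊕ a4 ⊕ a2 ⊕ a5 ⊕ a1 ⊕ a3

Key point: M is associative — brackets drop, the a-order remains.
M(a6, a4, a2) spells out as a6 ⊕ a4 ⊕ a2
w(a5, a1) spells out as a5 ⊕ a1
M(M(a6, a4, a2), w(a5, a1), a3) spells out as a6 ⊕ a4 ⊕ a2 ⊕ a5 ⊕ a1 ⊕ a3


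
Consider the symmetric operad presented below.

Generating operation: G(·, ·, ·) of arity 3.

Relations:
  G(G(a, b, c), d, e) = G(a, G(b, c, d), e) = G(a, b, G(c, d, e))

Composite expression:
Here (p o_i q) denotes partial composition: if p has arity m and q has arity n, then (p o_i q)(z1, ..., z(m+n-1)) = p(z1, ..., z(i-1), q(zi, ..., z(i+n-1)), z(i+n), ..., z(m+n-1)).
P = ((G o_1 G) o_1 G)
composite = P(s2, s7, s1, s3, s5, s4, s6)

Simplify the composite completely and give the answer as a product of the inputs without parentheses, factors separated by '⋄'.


s2 ⋄ s7 ⋄ s1 ⋄ s3 ⋄ s5 ⋄ s4 ⋄ s6

Key point: G is associative — brackets drop, the s-order remains.
G(s2, s7, s1) spells out as s2 ⋄ s7 ⋄ s1
G(G(s2, s7, s1), s3, s5) spells out as s2 ⋄ s7 ⋄ s1 ⋄ s3 ⋄ s5
G(G(G(s2, s7, s1), s3, s5), s4, s6) spells out as s2 ⋄ s7 ⋄ s1 ⋄ s3 ⋄ s5 ⋄ s4 ⋄ s6


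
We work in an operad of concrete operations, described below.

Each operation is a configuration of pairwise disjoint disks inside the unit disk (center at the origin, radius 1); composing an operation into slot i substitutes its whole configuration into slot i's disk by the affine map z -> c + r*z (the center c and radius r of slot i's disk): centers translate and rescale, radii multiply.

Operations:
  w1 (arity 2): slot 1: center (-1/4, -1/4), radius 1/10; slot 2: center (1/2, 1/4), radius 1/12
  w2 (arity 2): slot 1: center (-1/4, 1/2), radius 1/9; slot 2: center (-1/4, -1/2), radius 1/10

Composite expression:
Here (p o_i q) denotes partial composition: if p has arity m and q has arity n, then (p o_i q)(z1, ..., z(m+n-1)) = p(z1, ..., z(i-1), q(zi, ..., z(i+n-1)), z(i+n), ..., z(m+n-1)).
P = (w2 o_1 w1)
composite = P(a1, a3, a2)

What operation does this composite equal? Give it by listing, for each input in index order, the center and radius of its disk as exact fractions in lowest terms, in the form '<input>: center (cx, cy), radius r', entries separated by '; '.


a1: center (-5/18, 17/36), radius 1/90; a2: center (-1/4, -1/2), radius 1/10; a3: center (-7/36, 19/36), radius 1/108

Only the slot chain above each a matters under w2; compose those maps.
tracing a1 down its 2-map path: center (-5/18, 17/36), radius 1/90
tracing a3 down its 2-map path: center (-7/36, 19/36), radius 1/108
tracing a2 down its 1-map path: center (-1/4, -1/2), radius 1/10


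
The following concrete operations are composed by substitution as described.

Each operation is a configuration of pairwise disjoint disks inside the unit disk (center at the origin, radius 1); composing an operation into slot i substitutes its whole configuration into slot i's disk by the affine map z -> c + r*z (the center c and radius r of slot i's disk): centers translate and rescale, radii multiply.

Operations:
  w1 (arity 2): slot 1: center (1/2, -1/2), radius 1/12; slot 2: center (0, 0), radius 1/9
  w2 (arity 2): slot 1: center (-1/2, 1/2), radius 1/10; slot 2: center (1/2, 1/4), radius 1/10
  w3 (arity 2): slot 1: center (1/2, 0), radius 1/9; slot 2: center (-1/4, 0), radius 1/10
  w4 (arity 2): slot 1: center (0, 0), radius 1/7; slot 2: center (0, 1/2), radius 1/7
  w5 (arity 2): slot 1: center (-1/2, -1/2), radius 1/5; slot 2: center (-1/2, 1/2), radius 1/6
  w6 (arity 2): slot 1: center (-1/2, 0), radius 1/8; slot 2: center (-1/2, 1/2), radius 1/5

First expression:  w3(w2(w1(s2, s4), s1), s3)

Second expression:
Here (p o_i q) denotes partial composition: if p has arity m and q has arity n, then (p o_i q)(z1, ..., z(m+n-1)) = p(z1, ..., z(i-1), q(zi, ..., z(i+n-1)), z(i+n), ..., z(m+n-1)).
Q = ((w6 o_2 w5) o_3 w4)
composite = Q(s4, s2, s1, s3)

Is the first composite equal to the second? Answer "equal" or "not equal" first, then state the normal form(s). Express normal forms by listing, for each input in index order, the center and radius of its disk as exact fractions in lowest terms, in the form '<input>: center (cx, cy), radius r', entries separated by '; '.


Normal form of the first expression: s1: center (5/9, 1/36), radius 1/90; s2: center (9/20, 1/20), radius 1/1080; s3: center (-1/4, 0), radius 1/10; s4: center (4/9, 1/18), radius 1/810
Normal form of the second expression: s1: center (-3/5, 3/5), radius 1/210; s2: center (-3/5, 2/5), radius 1/25; s3: center (-3/5, 37/60), radius 1/210; s4: center (-1/2, 0), radius 1/8
The forms do not match — not equal.

not equal: they reduce to s1: center (5/9, 1/36), radius 1/90; s2: center (9/20, 1/20), radius 1/1080; s3: center (-1/4, 0), radius 1/10; s4: center (4/9, 1/18), radius 1/810 and s1: center (-3/5, 3/5), radius 1/210; s2: center (-3/5, 2/5), radius 1/25; s3: center (-3/5, 37/60), radius 1/210; s4: center (-1/2, 0), radius 1/8


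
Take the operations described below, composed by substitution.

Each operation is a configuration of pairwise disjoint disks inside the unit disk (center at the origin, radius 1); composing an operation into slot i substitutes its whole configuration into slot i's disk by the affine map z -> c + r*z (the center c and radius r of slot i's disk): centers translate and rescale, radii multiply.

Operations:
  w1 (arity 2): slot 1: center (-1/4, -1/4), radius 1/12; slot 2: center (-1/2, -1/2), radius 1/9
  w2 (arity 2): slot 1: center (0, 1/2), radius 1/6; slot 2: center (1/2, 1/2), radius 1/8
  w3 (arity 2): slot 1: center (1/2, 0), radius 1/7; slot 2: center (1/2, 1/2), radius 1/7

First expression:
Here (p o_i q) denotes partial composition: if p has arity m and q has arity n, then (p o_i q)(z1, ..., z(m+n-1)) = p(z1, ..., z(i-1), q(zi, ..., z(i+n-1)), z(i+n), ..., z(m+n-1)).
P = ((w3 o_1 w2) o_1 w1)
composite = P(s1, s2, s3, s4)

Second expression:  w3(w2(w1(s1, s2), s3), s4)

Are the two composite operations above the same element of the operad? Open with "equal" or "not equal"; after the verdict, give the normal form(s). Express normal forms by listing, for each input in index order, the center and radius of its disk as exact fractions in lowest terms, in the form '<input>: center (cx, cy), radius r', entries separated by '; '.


equal; both compose to s1: center (83/168, 11/168), radius 1/504; s2: center (41/84, 5/84), radius 1/378; s3: center (4/7, 1/14), radius 1/56; s4: center (1/2, 1/2), radius 1/7

The first expression reduces to s1: center (83/168, 11/168), radius 1/504; s2: center (41/84, 5/84), radius 1/378; s3: center (4/7, 1/14), radius 1/56; s4: center (1/2, 1/2), radius 1/7
The second expression reduces to s1: center (83/168, 11/168), radius 1/504; s2: center (41/84, 5/84), radius 1/378; s3: center (4/7, 1/14), radius 1/56; s4: center (1/2, 1/2), radius 1/7
Identical normal forms: equal.


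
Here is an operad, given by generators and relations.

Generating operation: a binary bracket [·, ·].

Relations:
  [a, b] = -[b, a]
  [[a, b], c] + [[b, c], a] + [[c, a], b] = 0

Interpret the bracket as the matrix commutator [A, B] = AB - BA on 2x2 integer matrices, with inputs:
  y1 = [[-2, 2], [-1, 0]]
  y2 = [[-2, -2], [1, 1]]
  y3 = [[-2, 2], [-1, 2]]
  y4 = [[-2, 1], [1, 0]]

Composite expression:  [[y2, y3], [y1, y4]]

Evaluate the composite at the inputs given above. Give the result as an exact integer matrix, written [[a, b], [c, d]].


[[-42, 84], [-42, 42]]

[y2, y3] = [[0, -14], [-7, 0]]
[y1, y4] = [[3, 2], [4, -3]]
[[y2, y3], [y1, y4]] = [[-42, 84], [-42, 42]]


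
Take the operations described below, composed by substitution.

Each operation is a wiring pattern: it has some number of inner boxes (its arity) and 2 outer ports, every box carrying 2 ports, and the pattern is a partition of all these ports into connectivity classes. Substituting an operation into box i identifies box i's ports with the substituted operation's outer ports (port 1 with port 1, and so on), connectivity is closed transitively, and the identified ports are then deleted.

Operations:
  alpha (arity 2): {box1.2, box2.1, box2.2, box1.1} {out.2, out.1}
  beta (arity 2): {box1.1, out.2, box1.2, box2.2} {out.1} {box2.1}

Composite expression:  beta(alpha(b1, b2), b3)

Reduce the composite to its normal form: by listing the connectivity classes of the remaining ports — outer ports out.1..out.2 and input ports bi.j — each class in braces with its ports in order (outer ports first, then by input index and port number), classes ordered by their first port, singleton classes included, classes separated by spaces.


{out.1} {out.2, b3.2} {b1.1, b1.2, b2.1, b2.2} {b3.1}

Treat the ports identified at beta as solder joints: merge, then drop.
stage alpha: inputs (b1, b2), connectivity {out.1, out.2} {b1.1, b1.2, b2.1, b2.2}, out.j its boundary
stage beta: inputs (b1, b2, b3), connectivity {out.1} {out.2, b3.2} {b1.1, b1.2, b2.1, b2.2} {b3.1}, out.j its boundary


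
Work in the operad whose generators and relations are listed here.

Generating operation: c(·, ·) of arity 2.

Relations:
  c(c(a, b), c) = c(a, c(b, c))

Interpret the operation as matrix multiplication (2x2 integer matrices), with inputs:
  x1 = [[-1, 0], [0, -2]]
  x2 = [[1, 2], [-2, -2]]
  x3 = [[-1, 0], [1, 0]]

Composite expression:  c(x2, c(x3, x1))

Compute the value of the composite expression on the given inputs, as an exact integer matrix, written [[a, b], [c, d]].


c(x3, x1) = [[1, 0], [-1, 0]]
c(x2, c(x3, x1)) = [[-1, 0], [0, 0]]

[[-1, 0], [0, 0]]


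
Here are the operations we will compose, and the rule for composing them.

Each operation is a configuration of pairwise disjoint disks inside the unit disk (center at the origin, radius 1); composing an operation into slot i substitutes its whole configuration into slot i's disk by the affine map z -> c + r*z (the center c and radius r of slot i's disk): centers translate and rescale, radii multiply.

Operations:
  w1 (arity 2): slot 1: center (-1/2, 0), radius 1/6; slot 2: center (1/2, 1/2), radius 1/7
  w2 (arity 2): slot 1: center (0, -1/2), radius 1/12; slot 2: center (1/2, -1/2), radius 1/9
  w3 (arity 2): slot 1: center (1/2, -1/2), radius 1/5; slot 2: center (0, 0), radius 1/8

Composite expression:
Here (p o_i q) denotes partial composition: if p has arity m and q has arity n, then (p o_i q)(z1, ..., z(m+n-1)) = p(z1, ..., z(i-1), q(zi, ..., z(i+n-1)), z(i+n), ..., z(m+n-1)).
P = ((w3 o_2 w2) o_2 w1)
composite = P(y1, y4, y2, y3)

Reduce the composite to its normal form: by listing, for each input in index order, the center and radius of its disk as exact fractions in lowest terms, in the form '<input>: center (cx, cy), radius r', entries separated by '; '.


y1: center (1/2, -1/2), radius 1/5; y2: center (1/192, -11/192), radius 1/672; y3: center (1/16, -1/16), radius 1/72; y4: center (-1/192, -1/16), radius 1/576


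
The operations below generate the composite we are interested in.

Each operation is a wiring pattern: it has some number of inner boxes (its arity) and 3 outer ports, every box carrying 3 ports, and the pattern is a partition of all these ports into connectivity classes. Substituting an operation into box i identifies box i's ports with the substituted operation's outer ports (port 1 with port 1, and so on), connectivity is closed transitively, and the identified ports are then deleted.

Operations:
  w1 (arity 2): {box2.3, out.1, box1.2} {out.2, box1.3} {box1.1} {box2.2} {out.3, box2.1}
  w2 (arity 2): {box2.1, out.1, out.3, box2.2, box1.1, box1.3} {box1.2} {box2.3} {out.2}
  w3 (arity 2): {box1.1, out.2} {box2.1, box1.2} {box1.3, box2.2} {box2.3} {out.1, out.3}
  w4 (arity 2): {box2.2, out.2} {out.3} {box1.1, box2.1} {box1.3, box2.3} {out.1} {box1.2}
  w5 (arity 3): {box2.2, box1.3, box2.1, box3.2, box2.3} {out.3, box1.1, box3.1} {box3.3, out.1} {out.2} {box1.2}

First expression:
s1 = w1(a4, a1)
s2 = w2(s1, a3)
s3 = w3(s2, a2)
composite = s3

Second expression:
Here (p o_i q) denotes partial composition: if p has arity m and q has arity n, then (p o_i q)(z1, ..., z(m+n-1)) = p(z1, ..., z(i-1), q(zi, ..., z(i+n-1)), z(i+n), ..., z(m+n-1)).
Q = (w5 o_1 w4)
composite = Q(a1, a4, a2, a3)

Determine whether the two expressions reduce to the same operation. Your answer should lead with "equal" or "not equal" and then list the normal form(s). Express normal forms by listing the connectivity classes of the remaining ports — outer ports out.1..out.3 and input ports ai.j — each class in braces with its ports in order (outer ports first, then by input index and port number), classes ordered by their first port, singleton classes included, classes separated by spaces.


Normal form of the first expression: {out.1, out.3} {out.2, a1.1, a1.3, a2.2, a3.1, a3.2, a4.2} {a1.2} {a2.1} {a2.3} {a3.3} {a4.1} {a4.3}
Normal form of the second expression: {out.1, a3.3} {out.2} {out.3, a3.1} {a1.1, a4.1} {a1.2} {a1.3, a4.3} {a2.1, a2.2, a2.3, a3.2} {a4.2}
No match — not equal.

not equal — first {out.1, out.3} {out.2, a1.1, a1.3, a2.2, a3.1, a3.2, a4.2} {a1.2} {a2.1} {a2.3} {a3.3} {a4.1} {a4.3}, second {out.1, a3.3} {out.2} {out.3, a3.1} {a1.1, a4.1} {a1.2} {a1.3, a4.3} {a2.1, a2.2, a2.3, a3.2} {a4.2}


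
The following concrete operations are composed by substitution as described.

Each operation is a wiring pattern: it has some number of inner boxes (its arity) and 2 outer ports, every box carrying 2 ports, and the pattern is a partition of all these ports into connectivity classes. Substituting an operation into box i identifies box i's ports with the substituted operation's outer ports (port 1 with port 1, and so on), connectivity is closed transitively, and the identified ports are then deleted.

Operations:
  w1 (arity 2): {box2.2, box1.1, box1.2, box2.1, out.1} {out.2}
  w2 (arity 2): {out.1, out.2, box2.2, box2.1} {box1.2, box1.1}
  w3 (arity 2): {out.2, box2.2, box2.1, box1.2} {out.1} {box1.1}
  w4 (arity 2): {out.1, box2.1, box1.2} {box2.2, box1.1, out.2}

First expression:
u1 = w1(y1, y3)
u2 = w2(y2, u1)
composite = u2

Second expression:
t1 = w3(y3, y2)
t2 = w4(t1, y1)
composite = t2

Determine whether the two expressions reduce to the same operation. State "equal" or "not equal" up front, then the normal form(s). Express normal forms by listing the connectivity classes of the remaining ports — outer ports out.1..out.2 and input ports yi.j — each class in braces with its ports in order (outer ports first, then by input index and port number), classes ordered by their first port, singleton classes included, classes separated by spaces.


In normal form, the first expression is {out.1, out.2, y1.1, y1.2, y3.1, y3.2} {y2.1, y2.2}
In normal form, the second expression is {out.1, y1.1, y2.1, y2.2, y3.2} {out.2, y1.2} {y3.1}
The normal forms differ: not equal.

not equal: they reduce to {out.1, out.2, y1.1, y1.2, y3.1, y3.2} {y2.1, y2.2} and {out.1, y1.1, y2.1, y2.2, y3.2} {out.2, y1.2} {y3.1}


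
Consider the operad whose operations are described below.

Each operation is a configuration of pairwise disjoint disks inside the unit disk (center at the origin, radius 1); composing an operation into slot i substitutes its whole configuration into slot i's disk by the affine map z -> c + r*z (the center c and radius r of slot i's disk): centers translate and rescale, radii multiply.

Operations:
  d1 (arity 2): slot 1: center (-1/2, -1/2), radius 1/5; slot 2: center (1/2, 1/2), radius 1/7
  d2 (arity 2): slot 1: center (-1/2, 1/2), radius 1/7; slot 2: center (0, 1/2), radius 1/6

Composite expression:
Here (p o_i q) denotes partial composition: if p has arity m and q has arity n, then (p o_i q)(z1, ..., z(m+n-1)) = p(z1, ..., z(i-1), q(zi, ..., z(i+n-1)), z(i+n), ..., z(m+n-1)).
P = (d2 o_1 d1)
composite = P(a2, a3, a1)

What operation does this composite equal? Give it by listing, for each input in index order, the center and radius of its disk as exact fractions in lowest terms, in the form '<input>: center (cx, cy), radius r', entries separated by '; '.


Only the slot chain above each a matters under d2; compose those maps.
for a2, the 2-step affine chain lands on center (-4/7, 3/7), radius 1/35
for a3, the 2-step affine chain lands on center (-3/7, 4/7), radius 1/49
for a1, the 1-step affine chain lands on center (0, 1/2), radius 1/6

a1: center (0, 1/2), radius 1/6; a2: center (-4/7, 3/7), radius 1/35; a3: center (-3/7, 4/7), radius 1/49
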